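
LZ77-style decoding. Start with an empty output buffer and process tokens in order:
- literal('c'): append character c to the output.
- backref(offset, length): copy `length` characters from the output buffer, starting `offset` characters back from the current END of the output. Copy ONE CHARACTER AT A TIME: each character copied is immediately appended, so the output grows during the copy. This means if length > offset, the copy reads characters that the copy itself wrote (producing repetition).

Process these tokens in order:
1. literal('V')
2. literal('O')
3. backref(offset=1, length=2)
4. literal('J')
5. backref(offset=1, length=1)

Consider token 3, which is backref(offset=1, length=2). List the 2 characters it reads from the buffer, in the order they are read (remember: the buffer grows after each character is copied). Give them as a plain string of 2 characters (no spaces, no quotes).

Token 1: literal('V'). Output: "V"
Token 2: literal('O'). Output: "VO"
Token 3: backref(off=1, len=2). Buffer before: "VO" (len 2)
  byte 1: read out[1]='O', append. Buffer now: "VOO"
  byte 2: read out[2]='O', append. Buffer now: "VOOO"

Answer: OO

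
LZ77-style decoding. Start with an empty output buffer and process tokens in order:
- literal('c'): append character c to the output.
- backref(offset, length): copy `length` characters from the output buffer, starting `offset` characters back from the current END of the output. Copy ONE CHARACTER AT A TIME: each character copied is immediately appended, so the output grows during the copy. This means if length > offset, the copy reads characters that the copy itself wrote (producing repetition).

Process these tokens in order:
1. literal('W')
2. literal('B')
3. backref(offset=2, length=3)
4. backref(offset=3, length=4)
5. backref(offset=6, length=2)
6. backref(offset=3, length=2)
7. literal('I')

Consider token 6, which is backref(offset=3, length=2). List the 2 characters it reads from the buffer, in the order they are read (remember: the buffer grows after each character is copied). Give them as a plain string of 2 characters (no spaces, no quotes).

Answer: WB

Derivation:
Token 1: literal('W'). Output: "W"
Token 2: literal('B'). Output: "WB"
Token 3: backref(off=2, len=3) (overlapping!). Copied 'WBW' from pos 0. Output: "WBWBW"
Token 4: backref(off=3, len=4) (overlapping!). Copied 'WBWW' from pos 2. Output: "WBWBWWBWW"
Token 5: backref(off=6, len=2). Copied 'BW' from pos 3. Output: "WBWBWWBWWBW"
Token 6: backref(off=3, len=2). Buffer before: "WBWBWWBWWBW" (len 11)
  byte 1: read out[8]='W', append. Buffer now: "WBWBWWBWWBWW"
  byte 2: read out[9]='B', append. Buffer now: "WBWBWWBWWBWWB"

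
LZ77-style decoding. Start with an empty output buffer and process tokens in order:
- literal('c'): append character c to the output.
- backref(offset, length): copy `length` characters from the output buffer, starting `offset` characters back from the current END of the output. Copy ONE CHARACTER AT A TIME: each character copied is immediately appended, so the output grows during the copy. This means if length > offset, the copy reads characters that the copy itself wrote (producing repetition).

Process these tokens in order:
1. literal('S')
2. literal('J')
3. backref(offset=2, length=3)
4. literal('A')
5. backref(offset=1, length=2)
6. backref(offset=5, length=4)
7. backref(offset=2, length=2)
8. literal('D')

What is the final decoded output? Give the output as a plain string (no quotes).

Token 1: literal('S'). Output: "S"
Token 2: literal('J'). Output: "SJ"
Token 3: backref(off=2, len=3) (overlapping!). Copied 'SJS' from pos 0. Output: "SJSJS"
Token 4: literal('A'). Output: "SJSJSA"
Token 5: backref(off=1, len=2) (overlapping!). Copied 'AA' from pos 5. Output: "SJSJSAAA"
Token 6: backref(off=5, len=4). Copied 'JSAA' from pos 3. Output: "SJSJSAAAJSAA"
Token 7: backref(off=2, len=2). Copied 'AA' from pos 10. Output: "SJSJSAAAJSAAAA"
Token 8: literal('D'). Output: "SJSJSAAAJSAAAAD"

Answer: SJSJSAAAJSAAAAD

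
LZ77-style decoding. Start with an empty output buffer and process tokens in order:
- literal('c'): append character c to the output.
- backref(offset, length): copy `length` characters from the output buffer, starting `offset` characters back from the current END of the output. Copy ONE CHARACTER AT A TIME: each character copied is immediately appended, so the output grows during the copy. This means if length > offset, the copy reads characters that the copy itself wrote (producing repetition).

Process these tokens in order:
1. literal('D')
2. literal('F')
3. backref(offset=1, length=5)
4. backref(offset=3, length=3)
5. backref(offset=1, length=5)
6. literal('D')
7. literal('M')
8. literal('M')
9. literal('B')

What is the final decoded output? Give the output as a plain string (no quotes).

Token 1: literal('D'). Output: "D"
Token 2: literal('F'). Output: "DF"
Token 3: backref(off=1, len=5) (overlapping!). Copied 'FFFFF' from pos 1. Output: "DFFFFFF"
Token 4: backref(off=3, len=3). Copied 'FFF' from pos 4. Output: "DFFFFFFFFF"
Token 5: backref(off=1, len=5) (overlapping!). Copied 'FFFFF' from pos 9. Output: "DFFFFFFFFFFFFFF"
Token 6: literal('D'). Output: "DFFFFFFFFFFFFFFD"
Token 7: literal('M'). Output: "DFFFFFFFFFFFFFFDM"
Token 8: literal('M'). Output: "DFFFFFFFFFFFFFFDMM"
Token 9: literal('B'). Output: "DFFFFFFFFFFFFFFDMMB"

Answer: DFFFFFFFFFFFFFFDMMB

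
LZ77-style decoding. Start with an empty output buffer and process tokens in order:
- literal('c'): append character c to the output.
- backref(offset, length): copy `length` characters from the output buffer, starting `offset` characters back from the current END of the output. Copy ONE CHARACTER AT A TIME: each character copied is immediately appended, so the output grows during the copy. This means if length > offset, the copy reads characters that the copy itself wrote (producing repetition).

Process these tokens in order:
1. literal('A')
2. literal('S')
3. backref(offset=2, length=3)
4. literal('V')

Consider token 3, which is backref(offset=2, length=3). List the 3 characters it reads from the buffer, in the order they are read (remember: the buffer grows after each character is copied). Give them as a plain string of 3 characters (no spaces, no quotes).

Token 1: literal('A'). Output: "A"
Token 2: literal('S'). Output: "AS"
Token 3: backref(off=2, len=3). Buffer before: "AS" (len 2)
  byte 1: read out[0]='A', append. Buffer now: "ASA"
  byte 2: read out[1]='S', append. Buffer now: "ASAS"
  byte 3: read out[2]='A', append. Buffer now: "ASASA"

Answer: ASA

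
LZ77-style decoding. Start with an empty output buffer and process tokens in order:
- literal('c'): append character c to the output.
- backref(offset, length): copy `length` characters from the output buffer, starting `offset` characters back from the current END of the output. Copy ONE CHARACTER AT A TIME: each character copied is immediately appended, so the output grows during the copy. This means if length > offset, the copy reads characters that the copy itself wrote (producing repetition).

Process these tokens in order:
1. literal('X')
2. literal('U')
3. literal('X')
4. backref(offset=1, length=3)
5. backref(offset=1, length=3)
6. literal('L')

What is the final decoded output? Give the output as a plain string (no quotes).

Token 1: literal('X'). Output: "X"
Token 2: literal('U'). Output: "XU"
Token 3: literal('X'). Output: "XUX"
Token 4: backref(off=1, len=3) (overlapping!). Copied 'XXX' from pos 2. Output: "XUXXXX"
Token 5: backref(off=1, len=3) (overlapping!). Copied 'XXX' from pos 5. Output: "XUXXXXXXX"
Token 6: literal('L'). Output: "XUXXXXXXXL"

Answer: XUXXXXXXXL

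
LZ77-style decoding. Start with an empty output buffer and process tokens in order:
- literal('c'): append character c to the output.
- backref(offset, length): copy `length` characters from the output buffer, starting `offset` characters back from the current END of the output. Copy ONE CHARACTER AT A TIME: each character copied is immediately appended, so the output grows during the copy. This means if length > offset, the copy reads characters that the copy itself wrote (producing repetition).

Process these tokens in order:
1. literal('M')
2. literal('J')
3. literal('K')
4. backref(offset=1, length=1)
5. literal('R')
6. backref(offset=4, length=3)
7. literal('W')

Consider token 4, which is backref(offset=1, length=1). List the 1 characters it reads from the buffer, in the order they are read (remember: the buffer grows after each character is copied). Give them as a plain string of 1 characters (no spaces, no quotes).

Token 1: literal('M'). Output: "M"
Token 2: literal('J'). Output: "MJ"
Token 3: literal('K'). Output: "MJK"
Token 4: backref(off=1, len=1). Buffer before: "MJK" (len 3)
  byte 1: read out[2]='K', append. Buffer now: "MJKK"

Answer: K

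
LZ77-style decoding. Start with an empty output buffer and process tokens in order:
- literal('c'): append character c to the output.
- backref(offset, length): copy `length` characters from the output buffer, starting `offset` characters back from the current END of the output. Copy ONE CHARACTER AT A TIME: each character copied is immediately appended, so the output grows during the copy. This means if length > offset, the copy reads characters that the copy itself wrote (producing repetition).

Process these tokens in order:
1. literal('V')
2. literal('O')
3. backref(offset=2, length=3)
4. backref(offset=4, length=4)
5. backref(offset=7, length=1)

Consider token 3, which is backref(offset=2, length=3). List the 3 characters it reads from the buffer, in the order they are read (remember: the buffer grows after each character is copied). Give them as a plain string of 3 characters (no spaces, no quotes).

Token 1: literal('V'). Output: "V"
Token 2: literal('O'). Output: "VO"
Token 3: backref(off=2, len=3). Buffer before: "VO" (len 2)
  byte 1: read out[0]='V', append. Buffer now: "VOV"
  byte 2: read out[1]='O', append. Buffer now: "VOVO"
  byte 3: read out[2]='V', append. Buffer now: "VOVOV"

Answer: VOV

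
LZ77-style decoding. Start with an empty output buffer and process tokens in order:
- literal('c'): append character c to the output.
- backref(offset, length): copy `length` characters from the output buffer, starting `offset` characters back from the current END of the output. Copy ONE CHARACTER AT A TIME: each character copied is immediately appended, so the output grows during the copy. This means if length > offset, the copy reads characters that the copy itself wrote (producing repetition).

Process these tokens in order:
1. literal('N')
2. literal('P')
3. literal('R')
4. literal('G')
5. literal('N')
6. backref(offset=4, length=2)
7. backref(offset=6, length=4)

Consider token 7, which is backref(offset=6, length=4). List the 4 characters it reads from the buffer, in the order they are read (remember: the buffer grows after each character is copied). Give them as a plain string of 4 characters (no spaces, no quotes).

Answer: PRGN

Derivation:
Token 1: literal('N'). Output: "N"
Token 2: literal('P'). Output: "NP"
Token 3: literal('R'). Output: "NPR"
Token 4: literal('G'). Output: "NPRG"
Token 5: literal('N'). Output: "NPRGN"
Token 6: backref(off=4, len=2). Copied 'PR' from pos 1. Output: "NPRGNPR"
Token 7: backref(off=6, len=4). Buffer before: "NPRGNPR" (len 7)
  byte 1: read out[1]='P', append. Buffer now: "NPRGNPRP"
  byte 2: read out[2]='R', append. Buffer now: "NPRGNPRPR"
  byte 3: read out[3]='G', append. Buffer now: "NPRGNPRPRG"
  byte 4: read out[4]='N', append. Buffer now: "NPRGNPRPRGN"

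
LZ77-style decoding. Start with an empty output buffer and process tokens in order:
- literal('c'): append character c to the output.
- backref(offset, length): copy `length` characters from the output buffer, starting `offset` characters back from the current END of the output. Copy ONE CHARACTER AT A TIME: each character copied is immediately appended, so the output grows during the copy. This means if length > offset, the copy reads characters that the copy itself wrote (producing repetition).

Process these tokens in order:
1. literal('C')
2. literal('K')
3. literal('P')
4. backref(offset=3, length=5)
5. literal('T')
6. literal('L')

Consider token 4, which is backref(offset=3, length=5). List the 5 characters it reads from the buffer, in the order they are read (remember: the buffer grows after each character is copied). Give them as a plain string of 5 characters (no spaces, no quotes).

Token 1: literal('C'). Output: "C"
Token 2: literal('K'). Output: "CK"
Token 3: literal('P'). Output: "CKP"
Token 4: backref(off=3, len=5). Buffer before: "CKP" (len 3)
  byte 1: read out[0]='C', append. Buffer now: "CKPC"
  byte 2: read out[1]='K', append. Buffer now: "CKPCK"
  byte 3: read out[2]='P', append. Buffer now: "CKPCKP"
  byte 4: read out[3]='C', append. Buffer now: "CKPCKPC"
  byte 5: read out[4]='K', append. Buffer now: "CKPCKPCK"

Answer: CKPCK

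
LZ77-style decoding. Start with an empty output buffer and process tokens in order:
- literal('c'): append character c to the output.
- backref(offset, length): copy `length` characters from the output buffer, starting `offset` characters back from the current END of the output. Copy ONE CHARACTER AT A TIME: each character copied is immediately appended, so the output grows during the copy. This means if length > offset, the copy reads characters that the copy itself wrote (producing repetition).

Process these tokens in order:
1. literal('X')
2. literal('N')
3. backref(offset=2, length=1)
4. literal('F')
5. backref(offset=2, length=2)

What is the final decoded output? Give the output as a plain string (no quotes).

Token 1: literal('X'). Output: "X"
Token 2: literal('N'). Output: "XN"
Token 3: backref(off=2, len=1). Copied 'X' from pos 0. Output: "XNX"
Token 4: literal('F'). Output: "XNXF"
Token 5: backref(off=2, len=2). Copied 'XF' from pos 2. Output: "XNXFXF"

Answer: XNXFXF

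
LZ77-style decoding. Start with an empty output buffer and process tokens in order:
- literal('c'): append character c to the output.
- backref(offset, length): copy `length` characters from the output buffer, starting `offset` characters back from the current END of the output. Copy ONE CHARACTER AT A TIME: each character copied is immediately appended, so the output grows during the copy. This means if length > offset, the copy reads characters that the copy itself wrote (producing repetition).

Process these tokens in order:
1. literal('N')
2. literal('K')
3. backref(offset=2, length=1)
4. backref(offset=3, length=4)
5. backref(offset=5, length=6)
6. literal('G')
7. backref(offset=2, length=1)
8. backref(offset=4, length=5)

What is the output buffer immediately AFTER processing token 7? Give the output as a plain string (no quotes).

Answer: NKNNKNNNNKNNNGN

Derivation:
Token 1: literal('N'). Output: "N"
Token 2: literal('K'). Output: "NK"
Token 3: backref(off=2, len=1). Copied 'N' from pos 0. Output: "NKN"
Token 4: backref(off=3, len=4) (overlapping!). Copied 'NKNN' from pos 0. Output: "NKNNKNN"
Token 5: backref(off=5, len=6) (overlapping!). Copied 'NNKNNN' from pos 2. Output: "NKNNKNNNNKNNN"
Token 6: literal('G'). Output: "NKNNKNNNNKNNNG"
Token 7: backref(off=2, len=1). Copied 'N' from pos 12. Output: "NKNNKNNNNKNNNGN"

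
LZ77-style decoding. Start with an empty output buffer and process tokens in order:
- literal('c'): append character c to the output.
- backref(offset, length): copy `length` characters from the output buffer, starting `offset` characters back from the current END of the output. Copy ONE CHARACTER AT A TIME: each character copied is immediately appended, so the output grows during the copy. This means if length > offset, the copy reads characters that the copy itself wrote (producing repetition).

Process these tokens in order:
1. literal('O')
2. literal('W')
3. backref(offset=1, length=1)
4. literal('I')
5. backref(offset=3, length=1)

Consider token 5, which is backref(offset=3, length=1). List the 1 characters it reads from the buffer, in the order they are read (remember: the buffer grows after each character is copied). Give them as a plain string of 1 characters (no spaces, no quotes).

Answer: W

Derivation:
Token 1: literal('O'). Output: "O"
Token 2: literal('W'). Output: "OW"
Token 3: backref(off=1, len=1). Copied 'W' from pos 1. Output: "OWW"
Token 4: literal('I'). Output: "OWWI"
Token 5: backref(off=3, len=1). Buffer before: "OWWI" (len 4)
  byte 1: read out[1]='W', append. Buffer now: "OWWIW"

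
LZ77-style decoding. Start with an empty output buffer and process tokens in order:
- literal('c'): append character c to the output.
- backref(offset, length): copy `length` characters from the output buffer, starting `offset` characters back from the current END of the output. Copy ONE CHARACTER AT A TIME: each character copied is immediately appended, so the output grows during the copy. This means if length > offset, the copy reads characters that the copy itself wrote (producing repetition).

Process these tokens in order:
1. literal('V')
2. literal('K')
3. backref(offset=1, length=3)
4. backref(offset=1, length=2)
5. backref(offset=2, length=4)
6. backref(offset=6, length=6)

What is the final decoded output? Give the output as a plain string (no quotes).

Answer: VKKKKKKKKKKKKKKKK

Derivation:
Token 1: literal('V'). Output: "V"
Token 2: literal('K'). Output: "VK"
Token 3: backref(off=1, len=3) (overlapping!). Copied 'KKK' from pos 1. Output: "VKKKK"
Token 4: backref(off=1, len=2) (overlapping!). Copied 'KK' from pos 4. Output: "VKKKKKK"
Token 5: backref(off=2, len=4) (overlapping!). Copied 'KKKK' from pos 5. Output: "VKKKKKKKKKK"
Token 6: backref(off=6, len=6). Copied 'KKKKKK' from pos 5. Output: "VKKKKKKKKKKKKKKKK"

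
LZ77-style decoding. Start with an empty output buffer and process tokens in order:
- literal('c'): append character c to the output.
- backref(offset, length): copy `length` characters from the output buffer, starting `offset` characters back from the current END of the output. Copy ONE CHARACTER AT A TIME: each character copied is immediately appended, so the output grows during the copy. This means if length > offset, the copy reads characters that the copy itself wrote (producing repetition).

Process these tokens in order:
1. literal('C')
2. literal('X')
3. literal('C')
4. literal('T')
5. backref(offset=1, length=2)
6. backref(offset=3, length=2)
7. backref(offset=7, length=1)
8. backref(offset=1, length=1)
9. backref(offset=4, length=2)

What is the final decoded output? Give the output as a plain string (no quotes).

Token 1: literal('C'). Output: "C"
Token 2: literal('X'). Output: "CX"
Token 3: literal('C'). Output: "CXC"
Token 4: literal('T'). Output: "CXCT"
Token 5: backref(off=1, len=2) (overlapping!). Copied 'TT' from pos 3. Output: "CXCTTT"
Token 6: backref(off=3, len=2). Copied 'TT' from pos 3. Output: "CXCTTTTT"
Token 7: backref(off=7, len=1). Copied 'X' from pos 1. Output: "CXCTTTTTX"
Token 8: backref(off=1, len=1). Copied 'X' from pos 8. Output: "CXCTTTTTXX"
Token 9: backref(off=4, len=2). Copied 'TT' from pos 6. Output: "CXCTTTTTXXTT"

Answer: CXCTTTTTXXTT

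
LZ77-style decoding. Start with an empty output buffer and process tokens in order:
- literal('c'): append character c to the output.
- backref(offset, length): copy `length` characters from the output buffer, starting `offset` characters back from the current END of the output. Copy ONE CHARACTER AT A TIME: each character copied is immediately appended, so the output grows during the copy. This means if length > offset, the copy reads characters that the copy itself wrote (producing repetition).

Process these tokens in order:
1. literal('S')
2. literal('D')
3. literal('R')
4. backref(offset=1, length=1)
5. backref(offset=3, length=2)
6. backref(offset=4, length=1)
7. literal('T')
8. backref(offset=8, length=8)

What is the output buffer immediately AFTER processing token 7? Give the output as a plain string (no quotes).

Answer: SDRRDRRT

Derivation:
Token 1: literal('S'). Output: "S"
Token 2: literal('D'). Output: "SD"
Token 3: literal('R'). Output: "SDR"
Token 4: backref(off=1, len=1). Copied 'R' from pos 2. Output: "SDRR"
Token 5: backref(off=3, len=2). Copied 'DR' from pos 1. Output: "SDRRDR"
Token 6: backref(off=4, len=1). Copied 'R' from pos 2. Output: "SDRRDRR"
Token 7: literal('T'). Output: "SDRRDRRT"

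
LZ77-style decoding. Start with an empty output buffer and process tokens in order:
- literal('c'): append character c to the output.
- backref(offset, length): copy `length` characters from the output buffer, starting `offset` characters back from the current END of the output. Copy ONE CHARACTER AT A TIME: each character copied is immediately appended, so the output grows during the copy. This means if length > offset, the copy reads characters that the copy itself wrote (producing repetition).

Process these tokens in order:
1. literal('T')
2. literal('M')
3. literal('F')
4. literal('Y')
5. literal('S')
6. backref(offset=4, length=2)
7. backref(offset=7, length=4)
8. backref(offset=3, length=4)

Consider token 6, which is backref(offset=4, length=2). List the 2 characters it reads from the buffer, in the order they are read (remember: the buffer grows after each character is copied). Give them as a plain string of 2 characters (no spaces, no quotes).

Token 1: literal('T'). Output: "T"
Token 2: literal('M'). Output: "TM"
Token 3: literal('F'). Output: "TMF"
Token 4: literal('Y'). Output: "TMFY"
Token 5: literal('S'). Output: "TMFYS"
Token 6: backref(off=4, len=2). Buffer before: "TMFYS" (len 5)
  byte 1: read out[1]='M', append. Buffer now: "TMFYSM"
  byte 2: read out[2]='F', append. Buffer now: "TMFYSMF"

Answer: MF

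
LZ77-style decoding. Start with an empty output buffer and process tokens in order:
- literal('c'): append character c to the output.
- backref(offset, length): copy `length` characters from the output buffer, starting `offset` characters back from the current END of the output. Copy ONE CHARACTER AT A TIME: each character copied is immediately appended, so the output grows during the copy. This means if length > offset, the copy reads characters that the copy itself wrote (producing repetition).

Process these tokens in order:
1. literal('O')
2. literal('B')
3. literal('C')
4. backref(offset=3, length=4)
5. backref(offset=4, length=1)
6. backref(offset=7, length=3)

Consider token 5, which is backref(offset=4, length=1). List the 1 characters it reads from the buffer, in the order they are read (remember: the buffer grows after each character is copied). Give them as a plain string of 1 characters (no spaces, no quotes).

Token 1: literal('O'). Output: "O"
Token 2: literal('B'). Output: "OB"
Token 3: literal('C'). Output: "OBC"
Token 4: backref(off=3, len=4) (overlapping!). Copied 'OBCO' from pos 0. Output: "OBCOBCO"
Token 5: backref(off=4, len=1). Buffer before: "OBCOBCO" (len 7)
  byte 1: read out[3]='O', append. Buffer now: "OBCOBCOO"

Answer: O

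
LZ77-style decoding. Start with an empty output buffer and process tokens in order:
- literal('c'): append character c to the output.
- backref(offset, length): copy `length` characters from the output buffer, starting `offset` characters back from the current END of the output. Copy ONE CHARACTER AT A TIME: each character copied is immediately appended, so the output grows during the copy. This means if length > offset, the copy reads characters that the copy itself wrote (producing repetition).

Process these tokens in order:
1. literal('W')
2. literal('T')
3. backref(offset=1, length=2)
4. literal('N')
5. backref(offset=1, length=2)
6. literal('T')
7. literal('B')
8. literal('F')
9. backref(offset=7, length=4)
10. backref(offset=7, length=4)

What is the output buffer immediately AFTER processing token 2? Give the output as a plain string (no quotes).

Answer: WT

Derivation:
Token 1: literal('W'). Output: "W"
Token 2: literal('T'). Output: "WT"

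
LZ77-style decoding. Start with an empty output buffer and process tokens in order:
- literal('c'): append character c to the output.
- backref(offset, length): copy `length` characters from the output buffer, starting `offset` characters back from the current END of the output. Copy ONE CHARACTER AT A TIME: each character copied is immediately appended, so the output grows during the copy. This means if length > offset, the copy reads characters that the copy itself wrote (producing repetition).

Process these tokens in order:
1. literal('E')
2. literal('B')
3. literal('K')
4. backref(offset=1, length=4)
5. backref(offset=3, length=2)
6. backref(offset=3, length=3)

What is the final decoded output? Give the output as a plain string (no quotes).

Token 1: literal('E'). Output: "E"
Token 2: literal('B'). Output: "EB"
Token 3: literal('K'). Output: "EBK"
Token 4: backref(off=1, len=4) (overlapping!). Copied 'KKKK' from pos 2. Output: "EBKKKKK"
Token 5: backref(off=3, len=2). Copied 'KK' from pos 4. Output: "EBKKKKKKK"
Token 6: backref(off=3, len=3). Copied 'KKK' from pos 6. Output: "EBKKKKKKKKKK"

Answer: EBKKKKKKKKKK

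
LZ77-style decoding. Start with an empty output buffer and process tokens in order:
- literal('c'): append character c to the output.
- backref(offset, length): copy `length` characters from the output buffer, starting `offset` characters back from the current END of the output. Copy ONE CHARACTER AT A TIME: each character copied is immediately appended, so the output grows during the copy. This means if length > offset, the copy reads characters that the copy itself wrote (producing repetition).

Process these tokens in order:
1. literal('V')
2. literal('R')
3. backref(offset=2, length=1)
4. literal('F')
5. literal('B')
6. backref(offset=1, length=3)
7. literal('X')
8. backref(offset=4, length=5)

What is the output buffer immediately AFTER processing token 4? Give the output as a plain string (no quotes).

Answer: VRVF

Derivation:
Token 1: literal('V'). Output: "V"
Token 2: literal('R'). Output: "VR"
Token 3: backref(off=2, len=1). Copied 'V' from pos 0. Output: "VRV"
Token 4: literal('F'). Output: "VRVF"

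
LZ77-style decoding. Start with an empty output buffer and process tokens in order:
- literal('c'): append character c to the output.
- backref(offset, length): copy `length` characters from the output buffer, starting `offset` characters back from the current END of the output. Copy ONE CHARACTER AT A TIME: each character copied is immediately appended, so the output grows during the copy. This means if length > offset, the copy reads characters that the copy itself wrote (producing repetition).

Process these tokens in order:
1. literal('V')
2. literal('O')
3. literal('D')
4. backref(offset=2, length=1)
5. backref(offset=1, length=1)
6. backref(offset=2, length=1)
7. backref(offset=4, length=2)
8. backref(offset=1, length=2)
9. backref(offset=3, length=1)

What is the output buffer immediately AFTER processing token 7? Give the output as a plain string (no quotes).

Answer: VODOOODO

Derivation:
Token 1: literal('V'). Output: "V"
Token 2: literal('O'). Output: "VO"
Token 3: literal('D'). Output: "VOD"
Token 4: backref(off=2, len=1). Copied 'O' from pos 1. Output: "VODO"
Token 5: backref(off=1, len=1). Copied 'O' from pos 3. Output: "VODOO"
Token 6: backref(off=2, len=1). Copied 'O' from pos 3. Output: "VODOOO"
Token 7: backref(off=4, len=2). Copied 'DO' from pos 2. Output: "VODOOODO"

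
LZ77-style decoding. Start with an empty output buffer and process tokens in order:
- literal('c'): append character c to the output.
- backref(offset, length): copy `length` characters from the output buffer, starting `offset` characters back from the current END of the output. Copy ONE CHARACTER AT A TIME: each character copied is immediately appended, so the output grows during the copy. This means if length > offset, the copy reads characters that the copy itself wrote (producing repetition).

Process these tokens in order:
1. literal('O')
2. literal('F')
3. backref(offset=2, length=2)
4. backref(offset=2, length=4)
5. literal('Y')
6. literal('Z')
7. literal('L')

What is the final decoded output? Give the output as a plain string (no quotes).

Token 1: literal('O'). Output: "O"
Token 2: literal('F'). Output: "OF"
Token 3: backref(off=2, len=2). Copied 'OF' from pos 0. Output: "OFOF"
Token 4: backref(off=2, len=4) (overlapping!). Copied 'OFOF' from pos 2. Output: "OFOFOFOF"
Token 5: literal('Y'). Output: "OFOFOFOFY"
Token 6: literal('Z'). Output: "OFOFOFOFYZ"
Token 7: literal('L'). Output: "OFOFOFOFYZL"

Answer: OFOFOFOFYZL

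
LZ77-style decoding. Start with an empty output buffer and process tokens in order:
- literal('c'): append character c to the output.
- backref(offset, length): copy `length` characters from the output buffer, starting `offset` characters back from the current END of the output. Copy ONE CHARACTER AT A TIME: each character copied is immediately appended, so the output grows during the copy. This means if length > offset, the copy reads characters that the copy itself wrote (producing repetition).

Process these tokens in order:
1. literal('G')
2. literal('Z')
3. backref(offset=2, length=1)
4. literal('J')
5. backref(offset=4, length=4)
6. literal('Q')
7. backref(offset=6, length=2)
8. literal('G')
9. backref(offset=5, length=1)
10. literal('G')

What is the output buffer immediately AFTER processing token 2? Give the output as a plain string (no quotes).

Answer: GZ

Derivation:
Token 1: literal('G'). Output: "G"
Token 2: literal('Z'). Output: "GZ"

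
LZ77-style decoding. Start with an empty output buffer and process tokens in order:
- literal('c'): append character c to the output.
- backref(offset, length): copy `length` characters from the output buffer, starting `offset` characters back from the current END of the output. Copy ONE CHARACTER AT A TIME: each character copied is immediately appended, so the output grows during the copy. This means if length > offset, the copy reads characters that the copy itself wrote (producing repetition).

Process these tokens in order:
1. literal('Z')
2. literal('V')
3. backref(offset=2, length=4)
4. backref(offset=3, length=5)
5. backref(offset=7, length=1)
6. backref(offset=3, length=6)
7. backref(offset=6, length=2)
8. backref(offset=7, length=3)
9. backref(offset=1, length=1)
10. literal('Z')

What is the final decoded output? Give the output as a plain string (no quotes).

Token 1: literal('Z'). Output: "Z"
Token 2: literal('V'). Output: "ZV"
Token 3: backref(off=2, len=4) (overlapping!). Copied 'ZVZV' from pos 0. Output: "ZVZVZV"
Token 4: backref(off=3, len=5) (overlapping!). Copied 'VZVVZ' from pos 3. Output: "ZVZVZVVZVVZ"
Token 5: backref(off=7, len=1). Copied 'Z' from pos 4. Output: "ZVZVZVVZVVZZ"
Token 6: backref(off=3, len=6) (overlapping!). Copied 'VZZVZZ' from pos 9. Output: "ZVZVZVVZVVZZVZZVZZ"
Token 7: backref(off=6, len=2). Copied 'VZ' from pos 12. Output: "ZVZVZVVZVVZZVZZVZZVZ"
Token 8: backref(off=7, len=3). Copied 'ZZV' from pos 13. Output: "ZVZVZVVZVVZZVZZVZZVZZZV"
Token 9: backref(off=1, len=1). Copied 'V' from pos 22. Output: "ZVZVZVVZVVZZVZZVZZVZZZVV"
Token 10: literal('Z'). Output: "ZVZVZVVZVVZZVZZVZZVZZZVVZ"

Answer: ZVZVZVVZVVZZVZZVZZVZZZVVZ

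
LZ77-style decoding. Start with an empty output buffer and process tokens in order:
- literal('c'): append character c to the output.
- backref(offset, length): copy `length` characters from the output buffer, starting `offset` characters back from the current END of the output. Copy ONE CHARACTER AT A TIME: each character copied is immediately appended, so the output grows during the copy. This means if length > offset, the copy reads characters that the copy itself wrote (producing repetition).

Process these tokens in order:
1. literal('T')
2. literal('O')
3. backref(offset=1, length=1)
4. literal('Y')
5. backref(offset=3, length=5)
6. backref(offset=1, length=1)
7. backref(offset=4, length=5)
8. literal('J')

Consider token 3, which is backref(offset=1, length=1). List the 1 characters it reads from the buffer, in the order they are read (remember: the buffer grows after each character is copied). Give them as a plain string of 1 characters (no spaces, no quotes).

Token 1: literal('T'). Output: "T"
Token 2: literal('O'). Output: "TO"
Token 3: backref(off=1, len=1). Buffer before: "TO" (len 2)
  byte 1: read out[1]='O', append. Buffer now: "TOO"

Answer: O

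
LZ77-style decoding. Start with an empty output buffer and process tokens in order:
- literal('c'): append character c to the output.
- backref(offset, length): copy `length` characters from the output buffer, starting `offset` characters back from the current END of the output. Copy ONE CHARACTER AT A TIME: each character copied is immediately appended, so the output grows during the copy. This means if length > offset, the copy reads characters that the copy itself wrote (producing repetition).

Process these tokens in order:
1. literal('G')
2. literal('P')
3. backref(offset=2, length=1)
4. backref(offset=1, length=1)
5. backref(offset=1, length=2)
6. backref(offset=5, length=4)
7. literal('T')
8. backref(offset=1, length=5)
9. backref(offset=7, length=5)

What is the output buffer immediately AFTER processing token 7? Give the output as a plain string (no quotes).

Token 1: literal('G'). Output: "G"
Token 2: literal('P'). Output: "GP"
Token 3: backref(off=2, len=1). Copied 'G' from pos 0. Output: "GPG"
Token 4: backref(off=1, len=1). Copied 'G' from pos 2. Output: "GPGG"
Token 5: backref(off=1, len=2) (overlapping!). Copied 'GG' from pos 3. Output: "GPGGGG"
Token 6: backref(off=5, len=4). Copied 'PGGG' from pos 1. Output: "GPGGGGPGGG"
Token 7: literal('T'). Output: "GPGGGGPGGGT"

Answer: GPGGGGPGGGT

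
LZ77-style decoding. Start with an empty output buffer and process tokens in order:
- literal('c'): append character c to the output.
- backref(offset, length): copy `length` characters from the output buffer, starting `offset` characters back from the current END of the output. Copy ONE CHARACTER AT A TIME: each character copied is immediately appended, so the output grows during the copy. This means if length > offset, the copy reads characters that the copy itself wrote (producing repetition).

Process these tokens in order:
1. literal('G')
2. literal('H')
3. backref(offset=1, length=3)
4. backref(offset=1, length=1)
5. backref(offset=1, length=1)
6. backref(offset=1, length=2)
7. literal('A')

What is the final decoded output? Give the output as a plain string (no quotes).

Answer: GHHHHHHHHA

Derivation:
Token 1: literal('G'). Output: "G"
Token 2: literal('H'). Output: "GH"
Token 3: backref(off=1, len=3) (overlapping!). Copied 'HHH' from pos 1. Output: "GHHHH"
Token 4: backref(off=1, len=1). Copied 'H' from pos 4. Output: "GHHHHH"
Token 5: backref(off=1, len=1). Copied 'H' from pos 5. Output: "GHHHHHH"
Token 6: backref(off=1, len=2) (overlapping!). Copied 'HH' from pos 6. Output: "GHHHHHHHH"
Token 7: literal('A'). Output: "GHHHHHHHHA"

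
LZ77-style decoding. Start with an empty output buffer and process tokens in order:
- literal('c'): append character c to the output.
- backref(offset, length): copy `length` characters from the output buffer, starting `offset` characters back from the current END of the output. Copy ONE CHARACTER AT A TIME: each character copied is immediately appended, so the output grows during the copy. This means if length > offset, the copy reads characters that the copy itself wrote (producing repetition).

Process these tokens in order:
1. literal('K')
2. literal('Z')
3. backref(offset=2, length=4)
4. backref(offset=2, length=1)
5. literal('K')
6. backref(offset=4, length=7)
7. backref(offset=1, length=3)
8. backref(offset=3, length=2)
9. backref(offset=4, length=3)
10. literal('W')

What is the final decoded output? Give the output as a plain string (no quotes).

Answer: KZKZKZKKKZKKKZKKKKKKKKKW

Derivation:
Token 1: literal('K'). Output: "K"
Token 2: literal('Z'). Output: "KZ"
Token 3: backref(off=2, len=4) (overlapping!). Copied 'KZKZ' from pos 0. Output: "KZKZKZ"
Token 4: backref(off=2, len=1). Copied 'K' from pos 4. Output: "KZKZKZK"
Token 5: literal('K'). Output: "KZKZKZKK"
Token 6: backref(off=4, len=7) (overlapping!). Copied 'KZKKKZK' from pos 4. Output: "KZKZKZKKKZKKKZK"
Token 7: backref(off=1, len=3) (overlapping!). Copied 'KKK' from pos 14. Output: "KZKZKZKKKZKKKZKKKK"
Token 8: backref(off=3, len=2). Copied 'KK' from pos 15. Output: "KZKZKZKKKZKKKZKKKKKK"
Token 9: backref(off=4, len=3). Copied 'KKK' from pos 16. Output: "KZKZKZKKKZKKKZKKKKKKKKK"
Token 10: literal('W'). Output: "KZKZKZKKKZKKKZKKKKKKKKKW"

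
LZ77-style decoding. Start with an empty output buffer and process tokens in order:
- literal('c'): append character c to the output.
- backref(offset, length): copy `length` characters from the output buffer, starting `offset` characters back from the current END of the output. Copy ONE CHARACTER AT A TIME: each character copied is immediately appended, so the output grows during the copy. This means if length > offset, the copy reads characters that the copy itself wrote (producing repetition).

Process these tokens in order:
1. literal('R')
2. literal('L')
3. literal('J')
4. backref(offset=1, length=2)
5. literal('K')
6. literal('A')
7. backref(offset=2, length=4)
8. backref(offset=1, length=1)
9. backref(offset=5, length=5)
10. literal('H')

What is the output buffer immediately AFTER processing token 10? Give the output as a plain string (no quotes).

Token 1: literal('R'). Output: "R"
Token 2: literal('L'). Output: "RL"
Token 3: literal('J'). Output: "RLJ"
Token 4: backref(off=1, len=2) (overlapping!). Copied 'JJ' from pos 2. Output: "RLJJJ"
Token 5: literal('K'). Output: "RLJJJK"
Token 6: literal('A'). Output: "RLJJJKA"
Token 7: backref(off=2, len=4) (overlapping!). Copied 'KAKA' from pos 5. Output: "RLJJJKAKAKA"
Token 8: backref(off=1, len=1). Copied 'A' from pos 10. Output: "RLJJJKAKAKAA"
Token 9: backref(off=5, len=5). Copied 'KAKAA' from pos 7. Output: "RLJJJKAKAKAAKAKAA"
Token 10: literal('H'). Output: "RLJJJKAKAKAAKAKAAH"

Answer: RLJJJKAKAKAAKAKAAH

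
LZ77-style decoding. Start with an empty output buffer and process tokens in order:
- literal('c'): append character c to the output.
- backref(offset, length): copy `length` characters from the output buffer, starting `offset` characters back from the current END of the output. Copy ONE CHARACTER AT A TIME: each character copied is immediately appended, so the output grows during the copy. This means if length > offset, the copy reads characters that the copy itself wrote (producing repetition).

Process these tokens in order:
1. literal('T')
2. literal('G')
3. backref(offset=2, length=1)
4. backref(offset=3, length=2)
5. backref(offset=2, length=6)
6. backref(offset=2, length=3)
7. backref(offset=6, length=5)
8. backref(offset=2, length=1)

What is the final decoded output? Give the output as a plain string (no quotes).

Answer: TGTTGTGTGTGTGTGTGTGT

Derivation:
Token 1: literal('T'). Output: "T"
Token 2: literal('G'). Output: "TG"
Token 3: backref(off=2, len=1). Copied 'T' from pos 0. Output: "TGT"
Token 4: backref(off=3, len=2). Copied 'TG' from pos 0. Output: "TGTTG"
Token 5: backref(off=2, len=6) (overlapping!). Copied 'TGTGTG' from pos 3. Output: "TGTTGTGTGTG"
Token 6: backref(off=2, len=3) (overlapping!). Copied 'TGT' from pos 9. Output: "TGTTGTGTGTGTGT"
Token 7: backref(off=6, len=5). Copied 'GTGTG' from pos 8. Output: "TGTTGTGTGTGTGTGTGTG"
Token 8: backref(off=2, len=1). Copied 'T' from pos 17. Output: "TGTTGTGTGTGTGTGTGTGT"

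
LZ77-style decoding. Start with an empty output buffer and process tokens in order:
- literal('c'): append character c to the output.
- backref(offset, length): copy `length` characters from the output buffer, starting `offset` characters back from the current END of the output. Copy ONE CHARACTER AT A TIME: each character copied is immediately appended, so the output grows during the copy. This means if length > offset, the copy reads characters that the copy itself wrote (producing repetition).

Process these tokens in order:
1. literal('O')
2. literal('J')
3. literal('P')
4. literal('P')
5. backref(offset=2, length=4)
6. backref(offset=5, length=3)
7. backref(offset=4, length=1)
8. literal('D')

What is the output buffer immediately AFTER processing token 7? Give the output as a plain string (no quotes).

Token 1: literal('O'). Output: "O"
Token 2: literal('J'). Output: "OJ"
Token 3: literal('P'). Output: "OJP"
Token 4: literal('P'). Output: "OJPP"
Token 5: backref(off=2, len=4) (overlapping!). Copied 'PPPP' from pos 2. Output: "OJPPPPPP"
Token 6: backref(off=5, len=3). Copied 'PPP' from pos 3. Output: "OJPPPPPPPPP"
Token 7: backref(off=4, len=1). Copied 'P' from pos 7. Output: "OJPPPPPPPPPP"

Answer: OJPPPPPPPPPP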